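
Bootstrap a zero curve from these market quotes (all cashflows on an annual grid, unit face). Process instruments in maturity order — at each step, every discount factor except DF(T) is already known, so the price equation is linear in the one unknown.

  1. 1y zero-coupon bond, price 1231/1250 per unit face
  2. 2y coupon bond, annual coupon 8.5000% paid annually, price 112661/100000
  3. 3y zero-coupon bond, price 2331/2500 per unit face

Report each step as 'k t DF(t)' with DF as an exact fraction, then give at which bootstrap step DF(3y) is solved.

1 1 1231/1250
2 2 2403/2500
3 3 2331/2500
DF(3y) is solved at step 3

step 1 [1y] zero: DF = P = 1231/1250 ≈ 0.984800
step 2 [2y] bond c/1=17/200: DF=(112661/100000 − 17/200·(0.984800))/(1+17/200) = 2403/2500 ≈ 0.961200
step 3 [3y] zero: DF = P = 2331/2500 ≈ 0.932400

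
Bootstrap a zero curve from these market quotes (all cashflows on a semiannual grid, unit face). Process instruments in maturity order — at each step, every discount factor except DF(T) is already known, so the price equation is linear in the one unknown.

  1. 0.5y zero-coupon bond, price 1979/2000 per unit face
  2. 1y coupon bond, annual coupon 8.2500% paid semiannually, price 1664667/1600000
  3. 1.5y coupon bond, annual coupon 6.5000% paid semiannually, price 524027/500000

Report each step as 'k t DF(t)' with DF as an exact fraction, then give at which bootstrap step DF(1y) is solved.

1 1/2 1979/2000
2 1 24/25
3 3/2 9537/10000
DF(1y) is solved at step 2

step 1 [0.5y] zero: DF = P = 1979/2000 ≈ 0.989500
step 2 [1y] bond c/2=33/800: DF=(1664667/1600000 − 33/800·(0.989500))/(1+33/800) = 24/25 ≈ 0.960000
step 3 [1.5y] bond c/2=13/400: DF=(524027/500000 − 13/400·(0.989500+0.960000))/(1+13/400) = 9537/10000 ≈ 0.953700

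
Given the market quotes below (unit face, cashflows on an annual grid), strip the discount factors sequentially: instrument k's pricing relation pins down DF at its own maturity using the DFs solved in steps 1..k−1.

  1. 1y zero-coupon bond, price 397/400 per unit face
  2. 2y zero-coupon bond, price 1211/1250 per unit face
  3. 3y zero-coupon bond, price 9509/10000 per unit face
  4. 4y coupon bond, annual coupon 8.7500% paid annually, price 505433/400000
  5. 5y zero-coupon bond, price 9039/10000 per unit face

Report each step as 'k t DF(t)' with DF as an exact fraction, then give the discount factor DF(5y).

1 1 397/400
2 2 1211/1250
3 3 9509/10000
4 4 2319/2500
5 5 9039/10000
DF(5y) = 9039/10000 ≈ 0.903900

step 1 [1y] zero: DF = P = 397/400 ≈ 0.992500
step 2 [2y] zero: DF = P = 1211/1250 ≈ 0.968800
step 3 [3y] zero: DF = P = 9509/10000 ≈ 0.950900
step 4 [4y] bond c/1=7/80: DF=(505433/400000 − 7/80·(0.992500+0.968800+0.950900))/(1+7/80) = 2319/2500 ≈ 0.927600
step 5 [5y] zero: DF = P = 9039/10000 ≈ 0.903900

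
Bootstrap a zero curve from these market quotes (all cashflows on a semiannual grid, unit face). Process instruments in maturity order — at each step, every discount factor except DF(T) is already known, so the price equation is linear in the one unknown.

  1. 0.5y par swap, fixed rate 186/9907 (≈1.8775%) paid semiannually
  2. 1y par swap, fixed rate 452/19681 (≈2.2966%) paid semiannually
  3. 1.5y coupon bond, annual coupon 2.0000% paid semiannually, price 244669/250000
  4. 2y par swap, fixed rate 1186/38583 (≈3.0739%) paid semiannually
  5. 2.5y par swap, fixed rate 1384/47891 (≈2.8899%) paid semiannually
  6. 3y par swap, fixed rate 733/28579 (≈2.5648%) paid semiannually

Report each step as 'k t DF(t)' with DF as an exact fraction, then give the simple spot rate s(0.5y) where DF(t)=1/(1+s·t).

step 1 [0.5y] swap r/2=93/9907: DF=(1 − 93/9907·(0))/(1+93/9907) = 9907/10000 ≈ 0.990700
step 2 [1y] swap r/2=226/19681: DF=(1 − 226/19681·(0.990700))/(1+226/19681) = 4887/5000 ≈ 0.977400
step 3 [1.5y] bond c/2=1/100: DF=(244669/250000 − 1/100·(0.990700+0.977400))/(1+1/100) = 1899/2000 ≈ 0.949500
step 4 [2y] swap r/2=593/38583: DF=(1 − 593/38583·(0.990700+0.977400+0.949500))/(1+593/38583) = 9407/10000 ≈ 0.940700
step 5 [2.5y] swap r/2=692/47891: DF=(1 − 692/47891·(0.990700+0.977400+0.949500+0.940700))/(1+692/47891) = 2327/2500 ≈ 0.930800
step 6 [3y] swap r/2=733/57158: DF=(1 − 733/57158·(0.990700+0.977400+0.949500+0.940700+0.930800))/(1+733/57158) = 9267/10000 ≈ 0.926700

1 1/2 9907/10000
2 1 4887/5000
3 3/2 1899/2000
4 2 9407/10000
5 5/2 2327/2500
6 3 9267/10000
s(0.5y) = (1/(9907/10000) − 1)/(1/2) = 186/9907 ≈ 1.8775%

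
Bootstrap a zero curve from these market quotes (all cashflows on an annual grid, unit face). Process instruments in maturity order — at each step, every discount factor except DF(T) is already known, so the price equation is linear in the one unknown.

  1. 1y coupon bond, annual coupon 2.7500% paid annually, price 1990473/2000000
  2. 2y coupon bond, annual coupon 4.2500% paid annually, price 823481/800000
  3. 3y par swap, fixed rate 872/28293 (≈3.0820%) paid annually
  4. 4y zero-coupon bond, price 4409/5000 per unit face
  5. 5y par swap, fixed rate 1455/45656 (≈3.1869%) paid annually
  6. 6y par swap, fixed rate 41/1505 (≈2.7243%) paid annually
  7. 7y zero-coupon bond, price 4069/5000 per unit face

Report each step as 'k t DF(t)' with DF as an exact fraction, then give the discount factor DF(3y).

1 1 4843/5000
2 2 9479/10000
3 3 1141/1250
4 4 4409/5000
5 5 1709/2000
6 6 2131/2500
7 7 4069/5000
DF(3y) = 1141/1250 ≈ 0.912800

step 1 [1y] bond c/1=11/400: DF=(1990473/2000000 − 11/400·(0))/(1+11/400) = 4843/5000 ≈ 0.968600
step 2 [2y] bond c/1=17/400: DF=(823481/800000 − 17/400·(0.968600))/(1+17/400) = 9479/10000 ≈ 0.947900
step 3 [3y] swap r/1=872/28293: DF=(1 − 872/28293·(0.968600+0.947900))/(1+872/28293) = 1141/1250 ≈ 0.912800
step 4 [4y] zero: DF = P = 4409/5000 ≈ 0.881800
step 5 [5y] swap r/1=1455/45656: DF=(1 − 1455/45656·(0.968600+0.947900+0.912800+0.881800))/(1+1455/45656) = 1709/2000 ≈ 0.854500
step 6 [6y] swap r/1=41/1505: DF=(1 − 41/1505·(0.968600+0.947900+0.912800+0.881800+0.854500))/(1+41/1505) = 2131/2500 ≈ 0.852400
step 7 [7y] zero: DF = P = 4069/5000 ≈ 0.813800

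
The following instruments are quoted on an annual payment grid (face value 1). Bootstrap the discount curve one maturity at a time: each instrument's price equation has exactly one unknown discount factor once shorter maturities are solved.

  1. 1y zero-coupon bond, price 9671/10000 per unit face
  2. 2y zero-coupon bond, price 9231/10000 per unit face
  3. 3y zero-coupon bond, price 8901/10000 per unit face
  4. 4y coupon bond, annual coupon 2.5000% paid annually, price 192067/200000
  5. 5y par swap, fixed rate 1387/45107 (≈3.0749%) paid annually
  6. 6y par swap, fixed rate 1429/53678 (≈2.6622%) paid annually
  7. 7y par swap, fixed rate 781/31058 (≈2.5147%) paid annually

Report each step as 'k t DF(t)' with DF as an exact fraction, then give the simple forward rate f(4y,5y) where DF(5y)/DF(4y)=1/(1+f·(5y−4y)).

1 1 9671/10000
2 2 9231/10000
3 3 8901/10000
4 4 8691/10000
5 5 8613/10000
6 6 8571/10000
7 7 4219/5000
f(4y,5y) = ((8691/10000)/(8613/10000) − 1)/(1) = 26/2871 ≈ 0.9056%

step 1 [1y] zero: DF = P = 9671/10000 ≈ 0.967100
step 2 [2y] zero: DF = P = 9231/10000 ≈ 0.923100
step 3 [3y] zero: DF = P = 8901/10000 ≈ 0.890100
step 4 [4y] bond c/1=1/40: DF=(192067/200000 − 1/40·(0.967100+0.923100+0.890100))/(1+1/40) = 8691/10000 ≈ 0.869100
step 5 [5y] swap r/1=1387/45107: DF=(1 − 1387/45107·(0.967100+0.923100+0.890100+0.869100))/(1+1387/45107) = 8613/10000 ≈ 0.861300
step 6 [6y] swap r/1=1429/53678: DF=(1 − 1429/53678·(0.967100+0.923100+0.890100+0.869100+0.861300))/(1+1429/53678) = 8571/10000 ≈ 0.857100
step 7 [7y] swap r/1=781/31058: DF=(1 − 781/31058·(0.967100+0.923100+0.890100+0.869100+0.861300+0.857100))/(1+781/31058) = 4219/5000 ≈ 0.843800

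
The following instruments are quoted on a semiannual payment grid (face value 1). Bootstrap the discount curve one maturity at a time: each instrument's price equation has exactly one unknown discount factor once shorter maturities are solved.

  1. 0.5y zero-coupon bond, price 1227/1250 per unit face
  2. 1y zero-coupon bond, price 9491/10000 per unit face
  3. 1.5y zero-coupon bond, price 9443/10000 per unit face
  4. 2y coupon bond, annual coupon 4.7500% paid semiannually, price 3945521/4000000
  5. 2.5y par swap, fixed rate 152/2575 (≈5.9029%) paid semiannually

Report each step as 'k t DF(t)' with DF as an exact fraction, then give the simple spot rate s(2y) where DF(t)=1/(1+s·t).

1 1/2 1227/1250
2 1 9491/10000
3 3/2 9443/10000
4 2 1121/1250
5 5/2 1079/1250
s(2y) = (1/(1121/1250) − 1)/(2) = 129/2242 ≈ 5.7538%

step 1 [0.5y] zero: DF = P = 1227/1250 ≈ 0.981600
step 2 [1y] zero: DF = P = 9491/10000 ≈ 0.949100
step 3 [1.5y] zero: DF = P = 9443/10000 ≈ 0.944300
step 4 [2y] bond c/2=19/800: DF=(3945521/4000000 − 19/800·(0.981600+0.949100+0.944300))/(1+19/800) = 1121/1250 ≈ 0.896800
step 5 [2.5y] swap r/2=76/2575: DF=(1 − 76/2575·(0.981600+0.949100+0.944300+0.896800))/(1+76/2575) = 1079/1250 ≈ 0.863200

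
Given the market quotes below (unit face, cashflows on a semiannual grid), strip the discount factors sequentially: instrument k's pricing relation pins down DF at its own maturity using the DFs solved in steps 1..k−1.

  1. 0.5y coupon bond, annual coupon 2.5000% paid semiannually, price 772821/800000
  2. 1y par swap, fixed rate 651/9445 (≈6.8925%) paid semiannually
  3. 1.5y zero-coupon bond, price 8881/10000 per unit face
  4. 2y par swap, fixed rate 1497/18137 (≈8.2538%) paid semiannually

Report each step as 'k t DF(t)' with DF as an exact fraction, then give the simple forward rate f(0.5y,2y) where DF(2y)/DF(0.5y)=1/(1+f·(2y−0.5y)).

step 1 [0.5y] bond c/2=1/80: DF=(772821/800000 − 1/80·(0))/(1+1/80) = 9541/10000 ≈ 0.954100
step 2 [1y] swap r/2=651/18890: DF=(1 − 651/18890·(0.954100))/(1+651/18890) = 9349/10000 ≈ 0.934900
step 3 [1.5y] zero: DF = P = 8881/10000 ≈ 0.888100
step 4 [2y] swap r/2=1497/36274: DF=(1 − 1497/36274·(0.954100+0.934900+0.888100))/(1+1497/36274) = 8503/10000 ≈ 0.850300

1 1/2 9541/10000
2 1 9349/10000
3 3/2 8881/10000
4 2 8503/10000
f(0.5y,2y) = ((9541/10000)/(8503/10000) − 1)/(3/2) = 692/8503 ≈ 8.1383%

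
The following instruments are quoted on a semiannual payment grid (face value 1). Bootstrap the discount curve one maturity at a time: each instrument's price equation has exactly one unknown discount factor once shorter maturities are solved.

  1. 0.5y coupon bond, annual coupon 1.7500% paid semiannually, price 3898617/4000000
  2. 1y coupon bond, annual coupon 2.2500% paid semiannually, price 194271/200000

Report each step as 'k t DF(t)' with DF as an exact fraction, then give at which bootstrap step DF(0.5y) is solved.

step 1 [0.5y] bond c/2=7/800: DF=(3898617/4000000 − 7/800·(0))/(1+7/800) = 4831/5000 ≈ 0.966200
step 2 [1y] bond c/2=9/800: DF=(194271/200000 − 9/800·(0.966200))/(1+9/800) = 4749/5000 ≈ 0.949800

1 1/2 4831/5000
2 1 4749/5000
DF(0.5y) is solved at step 1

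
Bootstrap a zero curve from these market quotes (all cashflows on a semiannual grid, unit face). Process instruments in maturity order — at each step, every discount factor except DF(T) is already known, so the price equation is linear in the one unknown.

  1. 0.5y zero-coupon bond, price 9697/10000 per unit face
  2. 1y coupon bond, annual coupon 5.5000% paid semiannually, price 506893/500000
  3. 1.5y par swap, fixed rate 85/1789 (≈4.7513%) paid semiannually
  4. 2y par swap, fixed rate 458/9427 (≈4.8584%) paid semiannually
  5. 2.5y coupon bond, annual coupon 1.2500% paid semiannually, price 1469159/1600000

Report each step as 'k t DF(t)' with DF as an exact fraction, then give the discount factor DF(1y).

1 1/2 9697/10000
2 1 9607/10000
3 3/2 233/250
4 2 2271/2500
5 5/2 8891/10000
DF(1y) = 9607/10000 ≈ 0.960700

step 1 [0.5y] zero: DF = P = 9697/10000 ≈ 0.969700
step 2 [1y] bond c/2=11/400: DF=(506893/500000 − 11/400·(0.969700))/(1+11/400) = 9607/10000 ≈ 0.960700
step 3 [1.5y] swap r/2=85/3578: DF=(1 − 85/3578·(0.969700+0.960700))/(1+85/3578) = 233/250 ≈ 0.932000
step 4 [2y] swap r/2=229/9427: DF=(1 − 229/9427·(0.969700+0.960700+0.932000))/(1+229/9427) = 2271/2500 ≈ 0.908400
step 5 [2.5y] bond c/2=1/160: DF=(1469159/1600000 − 1/160·(0.969700+0.960700+0.932000+0.908400))/(1+1/160) = 8891/10000 ≈ 0.889100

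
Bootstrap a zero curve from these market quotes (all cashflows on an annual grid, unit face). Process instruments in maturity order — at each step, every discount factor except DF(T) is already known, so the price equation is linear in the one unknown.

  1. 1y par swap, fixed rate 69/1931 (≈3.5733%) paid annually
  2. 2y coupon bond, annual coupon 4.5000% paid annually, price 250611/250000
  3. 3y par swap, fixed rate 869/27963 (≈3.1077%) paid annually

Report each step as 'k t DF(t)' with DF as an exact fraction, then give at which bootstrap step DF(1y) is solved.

step 1 [1y] swap r/1=69/1931: DF=(1 − 69/1931·(0))/(1+69/1931) = 1931/2000 ≈ 0.965500
step 2 [2y] bond c/1=9/200: DF=(250611/250000 − 9/200·(0.965500))/(1+9/200) = 9177/10000 ≈ 0.917700
step 3 [3y] swap r/1=869/27963: DF=(1 − 869/27963·(0.965500+0.917700))/(1+869/27963) = 9131/10000 ≈ 0.913100

1 1 1931/2000
2 2 9177/10000
3 3 9131/10000
DF(1y) is solved at step 1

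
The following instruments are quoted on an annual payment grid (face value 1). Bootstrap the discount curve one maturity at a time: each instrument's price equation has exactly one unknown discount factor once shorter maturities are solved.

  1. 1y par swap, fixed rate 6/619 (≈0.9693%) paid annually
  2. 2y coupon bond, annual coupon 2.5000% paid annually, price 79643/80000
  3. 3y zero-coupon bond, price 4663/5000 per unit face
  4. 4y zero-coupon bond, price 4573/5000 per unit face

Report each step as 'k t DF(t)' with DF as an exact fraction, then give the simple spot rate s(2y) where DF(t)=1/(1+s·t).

1 1 619/625
2 2 9471/10000
3 3 4663/5000
4 4 4573/5000
s(2y) = (1/(9471/10000) − 1)/(2) = 529/18942 ≈ 2.7927%

step 1 [1y] swap r/1=6/619: DF=(1 − 6/619·(0))/(1+6/619) = 619/625 ≈ 0.990400
step 2 [2y] bond c/1=1/40: DF=(79643/80000 − 1/40·(0.990400))/(1+1/40) = 9471/10000 ≈ 0.947100
step 3 [3y] zero: DF = P = 4663/5000 ≈ 0.932600
step 4 [4y] zero: DF = P = 4573/5000 ≈ 0.914600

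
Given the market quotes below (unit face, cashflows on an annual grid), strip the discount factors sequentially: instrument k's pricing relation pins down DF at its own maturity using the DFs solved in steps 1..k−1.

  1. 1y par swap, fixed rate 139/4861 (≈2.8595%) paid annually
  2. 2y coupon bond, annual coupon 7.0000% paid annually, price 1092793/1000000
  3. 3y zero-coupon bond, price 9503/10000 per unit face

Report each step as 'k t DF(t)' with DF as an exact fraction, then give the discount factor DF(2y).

step 1 [1y] swap r/1=139/4861: DF=(1 − 139/4861·(0))/(1+139/4861) = 4861/5000 ≈ 0.972200
step 2 [2y] bond c/1=7/100: DF=(1092793/1000000 − 7/100·(0.972200))/(1+7/100) = 9577/10000 ≈ 0.957700
step 3 [3y] zero: DF = P = 9503/10000 ≈ 0.950300

1 1 4861/5000
2 2 9577/10000
3 3 9503/10000
DF(2y) = 9577/10000 ≈ 0.957700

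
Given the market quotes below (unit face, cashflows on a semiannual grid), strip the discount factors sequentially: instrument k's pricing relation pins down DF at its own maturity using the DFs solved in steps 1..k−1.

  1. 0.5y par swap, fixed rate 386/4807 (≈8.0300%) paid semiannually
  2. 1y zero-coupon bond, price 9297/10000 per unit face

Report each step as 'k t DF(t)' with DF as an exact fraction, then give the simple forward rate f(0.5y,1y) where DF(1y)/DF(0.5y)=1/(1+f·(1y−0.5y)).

step 1 [0.5y] swap r/2=193/4807: DF=(1 − 193/4807·(0))/(1+193/4807) = 4807/5000 ≈ 0.961400
step 2 [1y] zero: DF = P = 9297/10000 ≈ 0.929700

1 1/2 4807/5000
2 1 9297/10000
f(0.5y,1y) = ((4807/5000)/(9297/10000) − 1)/(1/2) = 634/9297 ≈ 6.8194%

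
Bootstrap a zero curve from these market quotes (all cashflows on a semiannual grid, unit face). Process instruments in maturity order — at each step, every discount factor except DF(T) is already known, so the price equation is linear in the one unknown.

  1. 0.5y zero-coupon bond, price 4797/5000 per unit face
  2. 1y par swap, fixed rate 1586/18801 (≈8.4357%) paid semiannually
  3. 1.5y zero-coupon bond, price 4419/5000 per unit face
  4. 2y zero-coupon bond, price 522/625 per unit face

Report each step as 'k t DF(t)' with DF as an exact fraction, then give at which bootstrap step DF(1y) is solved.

1 1/2 4797/5000
2 1 9207/10000
3 3/2 4419/5000
4 2 522/625
DF(1y) is solved at step 2

step 1 [0.5y] zero: DF = P = 4797/5000 ≈ 0.959400
step 2 [1y] swap r/2=793/18801: DF=(1 − 793/18801·(0.959400))/(1+793/18801) = 9207/10000 ≈ 0.920700
step 3 [1.5y] zero: DF = P = 4419/5000 ≈ 0.883800
step 4 [2y] zero: DF = P = 522/625 ≈ 0.835200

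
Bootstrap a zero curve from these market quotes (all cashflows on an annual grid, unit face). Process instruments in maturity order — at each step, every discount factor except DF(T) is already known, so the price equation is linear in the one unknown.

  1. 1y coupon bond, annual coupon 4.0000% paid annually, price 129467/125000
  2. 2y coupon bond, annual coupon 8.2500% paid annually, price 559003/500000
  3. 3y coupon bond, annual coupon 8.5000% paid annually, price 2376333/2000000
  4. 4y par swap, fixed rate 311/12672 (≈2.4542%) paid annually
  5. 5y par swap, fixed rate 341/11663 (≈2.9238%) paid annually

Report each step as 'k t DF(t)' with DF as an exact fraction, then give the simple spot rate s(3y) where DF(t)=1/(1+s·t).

1 1 9959/10000
2 2 9569/10000
3 3 9421/10000
4 4 9067/10000
5 5 2159/2500
s(3y) = (1/(9421/10000) − 1)/(3) = 193/9421 ≈ 2.0486%

step 1 [1y] bond c/1=1/25: DF=(129467/125000 − 1/25·(0))/(1+1/25) = 9959/10000 ≈ 0.995900
step 2 [2y] bond c/1=33/400: DF=(559003/500000 − 33/400·(0.995900))/(1+33/400) = 9569/10000 ≈ 0.956900
step 3 [3y] bond c/1=17/200: DF=(2376333/2000000 − 17/200·(0.995900+0.956900))/(1+17/200) = 9421/10000 ≈ 0.942100
step 4 [4y] swap r/1=311/12672: DF=(1 − 311/12672·(0.995900+0.956900+0.942100))/(1+311/12672) = 9067/10000 ≈ 0.906700
step 5 [5y] swap r/1=341/11663: DF=(1 − 341/11663·(0.995900+0.956900+0.942100+0.906700))/(1+341/11663) = 2159/2500 ≈ 0.863600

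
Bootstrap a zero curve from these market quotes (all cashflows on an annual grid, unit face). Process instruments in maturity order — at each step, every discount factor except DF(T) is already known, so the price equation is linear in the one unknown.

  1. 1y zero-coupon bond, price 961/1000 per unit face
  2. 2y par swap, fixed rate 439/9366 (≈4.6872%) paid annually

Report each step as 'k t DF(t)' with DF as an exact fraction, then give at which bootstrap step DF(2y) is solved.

step 1 [1y] zero: DF = P = 961/1000 ≈ 0.961000
step 2 [2y] swap r/1=439/9366: DF=(1 − 439/9366·(0.961000))/(1+439/9366) = 4561/5000 ≈ 0.912200

1 1 961/1000
2 2 4561/5000
DF(2y) is solved at step 2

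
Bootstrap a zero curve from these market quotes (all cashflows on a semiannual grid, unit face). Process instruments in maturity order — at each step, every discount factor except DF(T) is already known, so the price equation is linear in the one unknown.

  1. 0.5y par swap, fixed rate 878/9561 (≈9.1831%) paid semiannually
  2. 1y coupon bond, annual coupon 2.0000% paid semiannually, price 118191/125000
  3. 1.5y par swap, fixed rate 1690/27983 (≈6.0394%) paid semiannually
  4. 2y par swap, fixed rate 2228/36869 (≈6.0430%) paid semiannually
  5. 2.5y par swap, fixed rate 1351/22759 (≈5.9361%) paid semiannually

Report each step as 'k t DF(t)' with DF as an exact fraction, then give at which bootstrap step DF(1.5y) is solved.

1 1/2 9561/10000
2 1 9267/10000
3 3/2 1831/2000
4 2 4443/5000
5 5/2 8649/10000
DF(1.5y) is solved at step 3

step 1 [0.5y] swap r/2=439/9561: DF=(1 − 439/9561·(0))/(1+439/9561) = 9561/10000 ≈ 0.956100
step 2 [1y] bond c/2=1/100: DF=(118191/125000 − 1/100·(0.956100))/(1+1/100) = 9267/10000 ≈ 0.926700
step 3 [1.5y] swap r/2=845/27983: DF=(1 − 845/27983·(0.956100+0.926700))/(1+845/27983) = 1831/2000 ≈ 0.915500
step 4 [2y] swap r/2=1114/36869: DF=(1 − 1114/36869·(0.956100+0.926700+0.915500))/(1+1114/36869) = 4443/5000 ≈ 0.888600
step 5 [2.5y] swap r/2=1351/45518: DF=(1 − 1351/45518·(0.956100+0.926700+0.915500+0.888600))/(1+1351/45518) = 8649/10000 ≈ 0.864900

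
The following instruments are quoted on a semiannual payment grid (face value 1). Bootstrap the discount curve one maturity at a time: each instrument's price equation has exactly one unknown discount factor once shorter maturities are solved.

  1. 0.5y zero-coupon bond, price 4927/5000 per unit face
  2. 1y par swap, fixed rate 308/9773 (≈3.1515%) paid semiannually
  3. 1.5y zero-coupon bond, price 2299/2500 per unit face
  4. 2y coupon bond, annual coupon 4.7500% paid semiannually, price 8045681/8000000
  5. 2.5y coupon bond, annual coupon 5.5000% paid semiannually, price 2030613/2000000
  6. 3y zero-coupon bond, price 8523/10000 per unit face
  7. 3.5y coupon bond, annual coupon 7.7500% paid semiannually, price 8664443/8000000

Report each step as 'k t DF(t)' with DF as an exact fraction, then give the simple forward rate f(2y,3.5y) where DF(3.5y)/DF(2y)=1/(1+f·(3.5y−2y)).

1 1/2 4927/5000
2 1 2423/2500
3 3/2 2299/2500
4 2 9157/10000
5 5/2 8867/10000
6 3 8523/10000
7 7/2 2091/2500
f(2y,3.5y) = ((9157/10000)/(2091/2500) − 1)/(3/2) = 793/12546 ≈ 6.3207%

step 1 [0.5y] zero: DF = P = 4927/5000 ≈ 0.985400
step 2 [1y] swap r/2=154/9773: DF=(1 − 154/9773·(0.985400))/(1+154/9773) = 2423/2500 ≈ 0.969200
step 3 [1.5y] zero: DF = P = 2299/2500 ≈ 0.919600
step 4 [2y] bond c/2=19/800: DF=(8045681/8000000 − 19/800·(0.985400+0.969200+0.919600))/(1+19/800) = 9157/10000 ≈ 0.915700
step 5 [2.5y] bond c/2=11/400: DF=(2030613/2000000 − 11/400·(0.985400+0.969200+0.919600+0.915700))/(1+11/400) = 8867/10000 ≈ 0.886700
step 6 [3y] zero: DF = P = 8523/10000 ≈ 0.852300
step 7 [3.5y] bond c/2=31/800: DF=(8664443/8000000 − 31/800·(0.985400+0.969200+0.919600+0.915700+0.886700+0.852300))/(1+31/800) = 2091/2500 ≈ 0.836400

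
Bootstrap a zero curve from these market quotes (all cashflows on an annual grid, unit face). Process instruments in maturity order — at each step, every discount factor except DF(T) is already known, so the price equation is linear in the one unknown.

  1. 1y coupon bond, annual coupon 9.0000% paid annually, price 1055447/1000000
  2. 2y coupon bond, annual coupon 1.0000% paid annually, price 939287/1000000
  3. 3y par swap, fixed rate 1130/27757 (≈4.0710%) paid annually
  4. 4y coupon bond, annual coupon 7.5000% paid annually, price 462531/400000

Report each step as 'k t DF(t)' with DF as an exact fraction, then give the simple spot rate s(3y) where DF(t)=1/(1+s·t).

1 1 9683/10000
2 2 2301/2500
3 3 887/1000
4 4 441/500
s(3y) = (1/(887/1000) − 1)/(3) = 113/2661 ≈ 4.2465%

step 1 [1y] bond c/1=9/100: DF=(1055447/1000000 − 9/100·(0))/(1+9/100) = 9683/10000 ≈ 0.968300
step 2 [2y] bond c/1=1/100: DF=(939287/1000000 − 1/100·(0.968300))/(1+1/100) = 2301/2500 ≈ 0.920400
step 3 [3y] swap r/1=1130/27757: DF=(1 − 1130/27757·(0.968300+0.920400))/(1+1130/27757) = 887/1000 ≈ 0.887000
step 4 [4y] bond c/1=3/40: DF=(462531/400000 − 3/40·(0.968300+0.920400+0.887000))/(1+3/40) = 441/500 ≈ 0.882000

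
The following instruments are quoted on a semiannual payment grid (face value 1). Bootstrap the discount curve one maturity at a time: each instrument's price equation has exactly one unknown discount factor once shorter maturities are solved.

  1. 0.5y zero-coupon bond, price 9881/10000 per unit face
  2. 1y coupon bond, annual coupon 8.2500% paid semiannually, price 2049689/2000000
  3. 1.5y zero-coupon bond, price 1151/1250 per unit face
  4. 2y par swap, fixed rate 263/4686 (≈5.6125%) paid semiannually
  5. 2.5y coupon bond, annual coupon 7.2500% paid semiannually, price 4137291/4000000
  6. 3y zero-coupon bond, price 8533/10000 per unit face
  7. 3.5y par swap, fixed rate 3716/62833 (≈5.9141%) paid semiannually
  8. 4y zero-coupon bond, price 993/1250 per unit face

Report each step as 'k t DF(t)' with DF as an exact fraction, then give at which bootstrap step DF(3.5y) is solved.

step 1 [0.5y] zero: DF = P = 9881/10000 ≈ 0.988100
step 2 [1y] bond c/2=33/800: DF=(2049689/2000000 − 33/800·(0.988100))/(1+33/800) = 9451/10000 ≈ 0.945100
step 3 [1.5y] zero: DF = P = 1151/1250 ≈ 0.920800
step 4 [2y] swap r/2=263/9372: DF=(1 − 263/9372·(0.988100+0.945100+0.920800))/(1+263/9372) = 2237/2500 ≈ 0.894800
step 5 [2.5y] bond c/2=29/800: DF=(4137291/4000000 − 29/800·(0.988100+0.945100+0.920800+0.894800))/(1+29/800) = 867/1000 ≈ 0.867000
step 6 [3y] zero: DF = P = 8533/10000 ≈ 0.853300
step 7 [3.5y] swap r/2=1858/62833: DF=(1 − 1858/62833·(0.988100+0.945100+0.920800+0.894800+0.867000+0.853300))/(1+1858/62833) = 4071/5000 ≈ 0.814200
step 8 [4y] zero: DF = P = 993/1250 ≈ 0.794400

1 1/2 9881/10000
2 1 9451/10000
3 3/2 1151/1250
4 2 2237/2500
5 5/2 867/1000
6 3 8533/10000
7 7/2 4071/5000
8 4 993/1250
DF(3.5y) is solved at step 7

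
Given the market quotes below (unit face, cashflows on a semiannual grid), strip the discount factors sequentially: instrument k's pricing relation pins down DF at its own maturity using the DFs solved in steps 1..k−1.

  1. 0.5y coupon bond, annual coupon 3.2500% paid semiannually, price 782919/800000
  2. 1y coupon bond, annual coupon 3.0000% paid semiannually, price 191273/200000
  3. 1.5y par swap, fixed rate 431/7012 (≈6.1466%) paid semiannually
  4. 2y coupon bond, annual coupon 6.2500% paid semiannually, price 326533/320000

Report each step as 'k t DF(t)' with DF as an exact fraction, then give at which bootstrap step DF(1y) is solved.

1 1/2 963/1000
2 1 116/125
3 3/2 4569/5000
4 2 1809/2000
DF(1y) is solved at step 2

step 1 [0.5y] bond c/2=13/800: DF=(782919/800000 − 13/800·(0))/(1+13/800) = 963/1000 ≈ 0.963000
step 2 [1y] bond c/2=3/200: DF=(191273/200000 − 3/200·(0.963000))/(1+3/200) = 116/125 ≈ 0.928000
step 3 [1.5y] swap r/2=431/14024: DF=(1 − 431/14024·(0.963000+0.928000))/(1+431/14024) = 4569/5000 ≈ 0.913800
step 4 [2y] bond c/2=1/32: DF=(326533/320000 − 1/32·(0.963000+0.928000+0.913800))/(1+1/32) = 1809/2000 ≈ 0.904500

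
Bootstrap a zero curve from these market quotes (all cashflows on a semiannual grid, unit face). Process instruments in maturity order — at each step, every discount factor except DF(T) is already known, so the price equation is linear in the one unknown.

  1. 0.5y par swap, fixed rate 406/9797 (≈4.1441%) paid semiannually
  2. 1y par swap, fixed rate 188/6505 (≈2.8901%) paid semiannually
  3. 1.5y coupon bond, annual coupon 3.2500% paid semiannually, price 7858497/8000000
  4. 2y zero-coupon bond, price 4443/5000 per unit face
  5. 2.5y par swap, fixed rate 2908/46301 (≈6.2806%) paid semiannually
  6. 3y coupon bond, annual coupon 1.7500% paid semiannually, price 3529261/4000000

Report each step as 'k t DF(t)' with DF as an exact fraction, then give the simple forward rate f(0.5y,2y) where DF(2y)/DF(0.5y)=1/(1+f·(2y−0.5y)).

1 1/2 9797/10000
2 1 4859/5000
3 3/2 4677/5000
4 2 4443/5000
5 5/2 4273/5000
6 3 1669/2000
f(0.5y,2y) = ((9797/10000)/(4443/5000) − 1)/(3/2) = 911/13329 ≈ 6.8347%

step 1 [0.5y] swap r/2=203/9797: DF=(1 − 203/9797·(0))/(1+203/9797) = 9797/10000 ≈ 0.979700
step 2 [1y] swap r/2=94/6505: DF=(1 − 94/6505·(0.979700))/(1+94/6505) = 4859/5000 ≈ 0.971800
step 3 [1.5y] bond c/2=13/800: DF=(7858497/8000000 − 13/800·(0.979700+0.971800))/(1+13/800) = 4677/5000 ≈ 0.935400
step 4 [2y] zero: DF = P = 4443/5000 ≈ 0.888600
step 5 [2.5y] swap r/2=1454/46301: DF=(1 − 1454/46301·(0.979700+0.971800+0.935400+0.888600))/(1+1454/46301) = 4273/5000 ≈ 0.854600
step 6 [3y] bond c/2=7/800: DF=(3529261/4000000 − 7/800·(0.979700+0.971800+0.935400+0.888600+0.854600))/(1+7/800) = 1669/2000 ≈ 0.834500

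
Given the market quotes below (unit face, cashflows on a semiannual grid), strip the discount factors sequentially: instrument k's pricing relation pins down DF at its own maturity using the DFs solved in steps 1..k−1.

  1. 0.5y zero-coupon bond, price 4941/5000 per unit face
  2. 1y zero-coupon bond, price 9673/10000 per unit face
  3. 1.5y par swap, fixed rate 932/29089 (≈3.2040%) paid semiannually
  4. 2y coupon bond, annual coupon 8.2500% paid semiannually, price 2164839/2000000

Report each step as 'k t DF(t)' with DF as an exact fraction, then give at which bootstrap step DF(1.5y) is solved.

1 1/2 4941/5000
2 1 9673/10000
3 3/2 4767/5000
4 2 9243/10000
DF(1.5y) is solved at step 3

step 1 [0.5y] zero: DF = P = 4941/5000 ≈ 0.988200
step 2 [1y] zero: DF = P = 9673/10000 ≈ 0.967300
step 3 [1.5y] swap r/2=466/29089: DF=(1 − 466/29089·(0.988200+0.967300))/(1+466/29089) = 4767/5000 ≈ 0.953400
step 4 [2y] bond c/2=33/800: DF=(2164839/2000000 − 33/800·(0.988200+0.967300+0.953400))/(1+33/800) = 9243/10000 ≈ 0.924300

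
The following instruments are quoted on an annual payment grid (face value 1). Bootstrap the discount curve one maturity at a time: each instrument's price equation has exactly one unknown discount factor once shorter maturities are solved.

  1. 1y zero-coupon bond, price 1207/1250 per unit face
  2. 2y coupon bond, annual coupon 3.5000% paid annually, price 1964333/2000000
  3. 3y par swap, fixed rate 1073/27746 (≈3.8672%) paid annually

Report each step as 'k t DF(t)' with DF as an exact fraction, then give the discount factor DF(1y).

1 1 1207/1250
2 2 9163/10000
3 3 8927/10000
DF(1y) = 1207/1250 ≈ 0.965600

step 1 [1y] zero: DF = P = 1207/1250 ≈ 0.965600
step 2 [2y] bond c/1=7/200: DF=(1964333/2000000 − 7/200·(0.965600))/(1+7/200) = 9163/10000 ≈ 0.916300
step 3 [3y] swap r/1=1073/27746: DF=(1 − 1073/27746·(0.965600+0.916300))/(1+1073/27746) = 8927/10000 ≈ 0.892700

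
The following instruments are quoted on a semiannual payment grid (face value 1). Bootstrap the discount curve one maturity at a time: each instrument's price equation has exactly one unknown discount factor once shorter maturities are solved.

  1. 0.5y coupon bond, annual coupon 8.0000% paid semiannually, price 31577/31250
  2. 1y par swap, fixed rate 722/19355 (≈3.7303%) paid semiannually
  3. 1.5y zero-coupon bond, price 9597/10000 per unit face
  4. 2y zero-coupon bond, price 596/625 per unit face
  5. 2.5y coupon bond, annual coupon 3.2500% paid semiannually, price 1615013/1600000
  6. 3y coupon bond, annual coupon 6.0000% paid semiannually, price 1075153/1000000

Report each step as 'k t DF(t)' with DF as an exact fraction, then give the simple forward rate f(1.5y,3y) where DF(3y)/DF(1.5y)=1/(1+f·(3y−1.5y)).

step 1 [0.5y] bond c/2=1/25: DF=(31577/31250 − 1/25·(0))/(1+1/25) = 2429/2500 ≈ 0.971600
step 2 [1y] swap r/2=361/19355: DF=(1 − 361/19355·(0.971600))/(1+361/19355) = 9639/10000 ≈ 0.963900
step 3 [1.5y] zero: DF = P = 9597/10000 ≈ 0.959700
step 4 [2y] zero: DF = P = 596/625 ≈ 0.953600
step 5 [2.5y] bond c/2=13/800: DF=(1615013/1600000 − 13/800·(0.971600+0.963900+0.959700+0.953600))/(1+13/800) = 9317/10000 ≈ 0.931700
step 6 [3y] bond c/2=3/100: DF=(1075153/1000000 − 3/100·(0.971600+0.963900+0.959700+0.953600+0.931700))/(1+3/100) = 4523/5000 ≈ 0.904600

1 1/2 2429/2500
2 1 9639/10000
3 3/2 9597/10000
4 2 596/625
5 5/2 9317/10000
6 3 4523/5000
f(1.5y,3y) = ((9597/10000)/(4523/5000) − 1)/(3/2) = 551/13569 ≈ 4.0607%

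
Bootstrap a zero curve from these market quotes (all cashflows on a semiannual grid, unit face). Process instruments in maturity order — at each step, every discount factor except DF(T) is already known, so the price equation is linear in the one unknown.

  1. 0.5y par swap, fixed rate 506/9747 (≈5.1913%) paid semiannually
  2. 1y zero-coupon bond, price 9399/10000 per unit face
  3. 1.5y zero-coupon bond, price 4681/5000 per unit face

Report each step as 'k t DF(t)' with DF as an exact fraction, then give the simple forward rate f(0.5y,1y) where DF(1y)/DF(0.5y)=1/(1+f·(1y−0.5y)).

1 1/2 9747/10000
2 1 9399/10000
3 3/2 4681/5000
f(0.5y,1y) = ((9747/10000)/(9399/10000) − 1)/(1/2) = 232/3133 ≈ 7.4050%

step 1 [0.5y] swap r/2=253/9747: DF=(1 − 253/9747·(0))/(1+253/9747) = 9747/10000 ≈ 0.974700
step 2 [1y] zero: DF = P = 9399/10000 ≈ 0.939900
step 3 [1.5y] zero: DF = P = 4681/5000 ≈ 0.936200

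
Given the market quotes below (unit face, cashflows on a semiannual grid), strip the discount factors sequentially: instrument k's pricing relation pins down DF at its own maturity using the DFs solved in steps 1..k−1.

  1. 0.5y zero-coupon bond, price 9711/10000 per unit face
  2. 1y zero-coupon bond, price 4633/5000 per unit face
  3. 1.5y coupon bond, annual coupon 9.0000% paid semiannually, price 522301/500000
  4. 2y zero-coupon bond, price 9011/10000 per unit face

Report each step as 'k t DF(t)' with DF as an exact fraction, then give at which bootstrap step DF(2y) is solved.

step 1 [0.5y] zero: DF = P = 9711/10000 ≈ 0.971100
step 2 [1y] zero: DF = P = 4633/5000 ≈ 0.926600
step 3 [1.5y] bond c/2=9/200: DF=(522301/500000 − 9/200·(0.971100+0.926600))/(1+9/200) = 9179/10000 ≈ 0.917900
step 4 [2y] zero: DF = P = 9011/10000 ≈ 0.901100

1 1/2 9711/10000
2 1 4633/5000
3 3/2 9179/10000
4 2 9011/10000
DF(2y) is solved at step 4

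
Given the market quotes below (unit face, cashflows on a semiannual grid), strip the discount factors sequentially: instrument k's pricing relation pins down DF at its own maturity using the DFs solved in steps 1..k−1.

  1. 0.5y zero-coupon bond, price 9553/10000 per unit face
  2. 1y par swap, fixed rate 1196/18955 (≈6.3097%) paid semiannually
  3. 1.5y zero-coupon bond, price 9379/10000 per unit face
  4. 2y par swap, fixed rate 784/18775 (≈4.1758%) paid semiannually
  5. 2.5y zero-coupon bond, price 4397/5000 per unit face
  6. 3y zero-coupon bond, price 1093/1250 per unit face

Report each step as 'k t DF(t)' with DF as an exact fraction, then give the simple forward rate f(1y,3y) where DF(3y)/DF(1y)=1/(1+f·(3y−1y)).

step 1 [0.5y] zero: DF = P = 9553/10000 ≈ 0.955300
step 2 [1y] swap r/2=598/18955: DF=(1 − 598/18955·(0.955300))/(1+598/18955) = 4701/5000 ≈ 0.940200
step 3 [1.5y] zero: DF = P = 9379/10000 ≈ 0.937900
step 4 [2y] swap r/2=392/18775: DF=(1 − 392/18775·(0.955300+0.940200+0.937900))/(1+392/18775) = 576/625 ≈ 0.921600
step 5 [2.5y] zero: DF = P = 4397/5000 ≈ 0.879400
step 6 [3y] zero: DF = P = 1093/1250 ≈ 0.874400

1 1/2 9553/10000
2 1 4701/5000
3 3/2 9379/10000
4 2 576/625
5 5/2 4397/5000
6 3 1093/1250
f(1y,3y) = ((4701/5000)/(1093/1250) − 1)/(2) = 329/8744 ≈ 3.7626%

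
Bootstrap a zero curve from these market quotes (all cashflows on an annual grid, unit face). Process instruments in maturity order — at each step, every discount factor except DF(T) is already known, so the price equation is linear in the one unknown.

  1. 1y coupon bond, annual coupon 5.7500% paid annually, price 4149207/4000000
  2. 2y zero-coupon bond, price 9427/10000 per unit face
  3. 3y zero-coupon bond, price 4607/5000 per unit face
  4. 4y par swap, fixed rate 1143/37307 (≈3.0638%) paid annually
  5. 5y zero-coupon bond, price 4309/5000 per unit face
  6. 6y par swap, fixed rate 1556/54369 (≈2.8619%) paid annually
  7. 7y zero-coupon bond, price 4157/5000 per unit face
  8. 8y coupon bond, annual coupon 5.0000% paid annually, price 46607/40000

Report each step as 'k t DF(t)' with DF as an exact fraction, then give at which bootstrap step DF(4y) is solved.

step 1 [1y] bond c/1=23/400: DF=(4149207/4000000 − 23/400·(0))/(1+23/400) = 9809/10000 ≈ 0.980900
step 2 [2y] zero: DF = P = 9427/10000 ≈ 0.942700
step 3 [3y] zero: DF = P = 4607/5000 ≈ 0.921400
step 4 [4y] swap r/1=1143/37307: DF=(1 − 1143/37307·(0.980900+0.942700+0.921400))/(1+1143/37307) = 8857/10000 ≈ 0.885700
step 5 [5y] zero: DF = P = 4309/5000 ≈ 0.861800
step 6 [6y] swap r/1=1556/54369: DF=(1 − 1556/54369·(0.980900+0.942700+0.921400+0.885700+0.861800))/(1+1556/54369) = 2111/2500 ≈ 0.844400
step 7 [7y] zero: DF = P = 4157/5000 ≈ 0.831400
step 8 [8y] bond c/1=1/20: DF=(46607/40000 − 1/20·(0.980900+0.942700+0.921400+0.885700+0.861800+0.844400+0.831400))/(1+1/20) = 507/625 ≈ 0.811200

1 1 9809/10000
2 2 9427/10000
3 3 4607/5000
4 4 8857/10000
5 5 4309/5000
6 6 2111/2500
7 7 4157/5000
8 8 507/625
DF(4y) is solved at step 4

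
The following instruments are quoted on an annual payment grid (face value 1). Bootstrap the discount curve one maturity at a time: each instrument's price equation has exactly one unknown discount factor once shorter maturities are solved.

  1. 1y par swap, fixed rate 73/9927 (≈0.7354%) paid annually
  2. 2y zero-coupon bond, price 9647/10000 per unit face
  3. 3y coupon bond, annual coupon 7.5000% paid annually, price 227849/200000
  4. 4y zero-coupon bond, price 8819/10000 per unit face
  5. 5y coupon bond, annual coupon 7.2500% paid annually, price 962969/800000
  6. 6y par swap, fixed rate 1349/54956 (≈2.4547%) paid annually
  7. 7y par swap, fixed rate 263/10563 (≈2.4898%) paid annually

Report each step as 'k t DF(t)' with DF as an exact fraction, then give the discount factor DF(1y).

step 1 [1y] swap r/1=73/9927: DF=(1 − 73/9927·(0))/(1+73/9927) = 9927/10000 ≈ 0.992700
step 2 [2y] zero: DF = P = 9647/10000 ≈ 0.964700
step 3 [3y] bond c/1=3/40: DF=(227849/200000 − 3/40·(0.992700+0.964700))/(1+3/40) = 577/625 ≈ 0.923200
step 4 [4y] zero: DF = P = 8819/10000 ≈ 0.881900
step 5 [5y] bond c/1=29/400: DF=(962969/800000 − 29/400·(0.992700+0.964700+0.923200+0.881900))/(1+29/400) = 217/250 ≈ 0.868000
step 6 [6y] swap r/1=1349/54956: DF=(1 − 1349/54956·(0.992700+0.964700+0.923200+0.881900+0.868000))/(1+1349/54956) = 8651/10000 ≈ 0.865100
step 7 [7y] swap r/1=263/10563: DF=(1 − 263/10563·(0.992700+0.964700+0.923200+0.881900+0.868000+0.865100))/(1+263/10563) = 4211/5000 ≈ 0.842200

1 1 9927/10000
2 2 9647/10000
3 3 577/625
4 4 8819/10000
5 5 217/250
6 6 8651/10000
7 7 4211/5000
DF(1y) = 9927/10000 ≈ 0.992700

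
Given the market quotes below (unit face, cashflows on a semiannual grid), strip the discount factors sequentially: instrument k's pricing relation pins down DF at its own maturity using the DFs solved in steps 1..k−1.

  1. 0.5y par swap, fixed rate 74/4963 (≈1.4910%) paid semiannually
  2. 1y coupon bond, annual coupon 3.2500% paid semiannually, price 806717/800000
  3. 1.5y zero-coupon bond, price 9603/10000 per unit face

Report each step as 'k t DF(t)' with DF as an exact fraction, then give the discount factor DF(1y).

step 1 [0.5y] swap r/2=37/4963: DF=(1 − 37/4963·(0))/(1+37/4963) = 4963/5000 ≈ 0.992600
step 2 [1y] bond c/2=13/800: DF=(806717/800000 − 13/800·(0.992600))/(1+13/800) = 2441/2500 ≈ 0.976400
step 3 [1.5y] zero: DF = P = 9603/10000 ≈ 0.960300

1 1/2 4963/5000
2 1 2441/2500
3 3/2 9603/10000
DF(1y) = 2441/2500 ≈ 0.976400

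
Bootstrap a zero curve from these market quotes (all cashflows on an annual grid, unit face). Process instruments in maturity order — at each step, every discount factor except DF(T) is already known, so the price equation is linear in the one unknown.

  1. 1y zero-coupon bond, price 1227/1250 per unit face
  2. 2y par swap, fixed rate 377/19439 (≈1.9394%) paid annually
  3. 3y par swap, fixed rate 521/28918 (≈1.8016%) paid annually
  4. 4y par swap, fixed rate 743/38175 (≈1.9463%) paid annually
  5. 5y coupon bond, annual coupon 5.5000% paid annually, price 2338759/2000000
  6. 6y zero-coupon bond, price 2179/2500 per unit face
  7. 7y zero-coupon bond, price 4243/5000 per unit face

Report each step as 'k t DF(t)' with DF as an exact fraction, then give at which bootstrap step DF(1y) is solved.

step 1 [1y] zero: DF = P = 1227/1250 ≈ 0.981600
step 2 [2y] swap r/1=377/19439: DF=(1 − 377/19439·(0.981600))/(1+377/19439) = 9623/10000 ≈ 0.962300
step 3 [3y] swap r/1=521/28918: DF=(1 − 521/28918·(0.981600+0.962300))/(1+521/28918) = 9479/10000 ≈ 0.947900
step 4 [4y] swap r/1=743/38175: DF=(1 − 743/38175·(0.981600+0.962300+0.947900))/(1+743/38175) = 9257/10000 ≈ 0.925700
step 5 [5y] bond c/1=11/200: DF=(2338759/2000000 − 11/200·(0.981600+0.962300+0.947900+0.925700))/(1+11/200) = 4547/5000 ≈ 0.909400
step 6 [6y] zero: DF = P = 2179/2500 ≈ 0.871600
step 7 [7y] zero: DF = P = 4243/5000 ≈ 0.848600

1 1 1227/1250
2 2 9623/10000
3 3 9479/10000
4 4 9257/10000
5 5 4547/5000
6 6 2179/2500
7 7 4243/5000
DF(1y) is solved at step 1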